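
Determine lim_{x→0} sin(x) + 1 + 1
Direct substitution at x = 0 gives 2.

Final answer: 2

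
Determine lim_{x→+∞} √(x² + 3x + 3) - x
As x → +∞: multiply by the conjugate to get (3x+3)/(√(x²+3x+3)+x); the denominator ~ 2x, so the limit is 3/2.
Limit = 3/2.

Final answer: 3/2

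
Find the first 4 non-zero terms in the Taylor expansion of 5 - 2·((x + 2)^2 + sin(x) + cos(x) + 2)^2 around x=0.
-16·x^3/3 - 64·x^2 - 140·x - 93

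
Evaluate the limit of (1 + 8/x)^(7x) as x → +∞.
As x → +∞: write (1 + 8/x)^(7x) = ((1 + 8/x)^x)^7 → (e^8)^7 = e^56.
Limit = e^(56).

Final answer: e^(56)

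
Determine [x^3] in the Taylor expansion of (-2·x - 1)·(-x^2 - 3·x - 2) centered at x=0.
Expand to order 3: (-2·x - 1)·(-x^2 - 3·x - 2) = 2·x^3 + 7·x^2 + 7·x + 2 + O(x^4).
The coefficient of x^3 is 2.

Final answer: 2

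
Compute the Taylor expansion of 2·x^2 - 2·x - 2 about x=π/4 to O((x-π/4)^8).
-2 - π/2 + π^2/8 + (-2 + π)·(x - π/4) + 2·(x - π/4)^2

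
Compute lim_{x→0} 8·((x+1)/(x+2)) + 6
Direct substitution at x = 0 gives 10.

Final answer: 10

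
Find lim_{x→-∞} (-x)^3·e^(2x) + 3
The product is a 0·∞ indeterminate form at x → -∞.
Rewrite the product as (-x)^3 / e^(-2x) (an ∞/∞ form) and apply L'Hôpital, or use the standard hierarchy e^(2|x|) ≫ |(-x)^3| as x → -∞.
The indeterminate product → 0, so the limit = 3.

Final answer: 3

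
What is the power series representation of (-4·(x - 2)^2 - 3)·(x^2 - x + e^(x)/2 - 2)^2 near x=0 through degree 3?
-67·x^3/2 + 163·x^2/2 + 15·x/2 - 171/4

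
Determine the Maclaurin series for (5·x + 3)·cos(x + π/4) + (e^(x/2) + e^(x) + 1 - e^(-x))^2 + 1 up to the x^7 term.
x^7·(2509/322560 - √(2)/315) + x^6·(1619/7680 - 11·√(2)/480) + x^5·(11·√(2)/120 + 65/384) + x^4·(23·√(2)/48 + 115/64) + x^3·(49/24 - √(2)) + x^2·(27/4 - 13·√(2)/4) + x·(√(2) + 10) + 3·√(2)/2 + 5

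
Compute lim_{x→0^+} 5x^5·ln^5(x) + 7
The product is a 0·∞ indeterminate form at x → 0⁺.
Rewrite the product as 5·ln^5(x) / x^(-5) and apply L'Hôpital, or use the standard hierarchy x^(-5) ≫ |ln x|^5 as x → 0⁺.
The indeterminate product → 0, so the limit = 7.

Final answer: 7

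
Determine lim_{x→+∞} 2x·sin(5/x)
As x → +∞: let u = 5/x → 0⁺; then 2·x·sin(5/x) = 2·5·sin(u)/u → 2·5·1 = 10.
Limit = 10.

Final answer: 10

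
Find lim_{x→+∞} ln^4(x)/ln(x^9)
This is an ∞/∞ indeterminate form as x → +∞.
Write ln(x^9) = 9·ln(x), reducing the quotient to ln^3(x)/9 → ∞.
Limit = ∞.

Final answer: ∞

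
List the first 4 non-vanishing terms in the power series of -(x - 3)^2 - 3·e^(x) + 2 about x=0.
-x^3/2 - 5·x^2/2 + 3·x - 10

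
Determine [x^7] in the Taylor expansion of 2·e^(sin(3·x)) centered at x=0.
Expand to order 7: 2·e^(sin(3·x)) = 243·x^7/5 - 243·x^6/40 - 162·x^5/5 - 81·x^4/4 + 9·x^2 + 6·x + 2 + O(x^8).
The coefficient of x^7 is 243/5.

Final answer: 243/5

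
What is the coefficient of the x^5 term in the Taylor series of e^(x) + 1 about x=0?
Expand to order 5: e^(x) + 1 = x^5/120 + x^4/24 + x^3/6 + x^2/2 + x + 2 + O(x^6).
The coefficient of x^5 is 1/120.

Final answer: 1/120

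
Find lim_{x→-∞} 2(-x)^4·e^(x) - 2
The product is a 0·∞ indeterminate form at x → -∞.
Rewrite the product as 2(-x)^4 / e^(-x) (an ∞/∞ form) and apply L'Hôpital, or use the standard hierarchy e^(|x|) ≫ |(-x)^4| as x → -∞.
The indeterminate product → 0, so the limit = -2.

Final answer: -2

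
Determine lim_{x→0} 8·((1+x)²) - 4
Direct substitution at x = 0 gives 4.

Final answer: 4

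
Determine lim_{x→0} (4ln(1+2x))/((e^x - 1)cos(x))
Both numerator and denominator → 0 as x → 0; this is a 0/0 indeterminate form.
Expand each to leading order near x = 0: numerator ~ 8·x, denominator ~ x.
The limit of the ratio is 8.

Final answer: 8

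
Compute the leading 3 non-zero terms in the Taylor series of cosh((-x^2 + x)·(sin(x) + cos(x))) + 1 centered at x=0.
-35·x^4/24 + x^2/2 + 2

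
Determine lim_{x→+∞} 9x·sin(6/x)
As x → +∞: let u = 6/x → 0⁺; then 9·x·sin(6/x) = 9·6·sin(u)/u → 9·6·1 = 54.
Limit = 54.

Final answer: 54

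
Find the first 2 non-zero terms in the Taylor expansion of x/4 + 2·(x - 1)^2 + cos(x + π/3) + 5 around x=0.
x·(-15/4 - √(3)/2) + 15/2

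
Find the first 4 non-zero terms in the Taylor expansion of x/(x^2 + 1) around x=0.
-x^7 + x^5 - x^3 + x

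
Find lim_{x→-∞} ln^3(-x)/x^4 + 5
The quotient is an ∞/∞ indeterminate form as x → -∞.
Compare growth rates of the dominant terms (exponentials ≫ polynomials ≫ logarithms), or apply L'Hôpital's rule; the quotient → 0.
Adding the constant: 0 + 5 = 5. Limit = 5.

Final answer: 5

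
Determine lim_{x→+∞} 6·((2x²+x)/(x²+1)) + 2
Evaluate the dominant behaviour as x → +∞; each term tends to a finite value or vanishes.
Limit = 14.

Final answer: 14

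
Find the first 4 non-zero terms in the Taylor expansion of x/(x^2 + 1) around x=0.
-x^7 + x^5 - x^3 + x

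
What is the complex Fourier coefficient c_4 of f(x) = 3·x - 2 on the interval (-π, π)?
Compute the real Fourier coefficients first: a_4 = 0, b_4 = -3/2.
Then c_4 = (a_4 − i·b_4)/2 = 3·i/4.

Final answer: 3·i/4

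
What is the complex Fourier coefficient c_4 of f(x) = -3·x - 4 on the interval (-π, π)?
Compute the real Fourier coefficients first: a_4 = 0, b_4 = 3/2.
Then c_4 = (a_4 − i·b_4)/2 = -3·i/4.

Final answer: -3·i/4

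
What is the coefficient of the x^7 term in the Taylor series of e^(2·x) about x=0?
Expand to order 7: e^(2·x) = 8·x^7/315 + 4·x^6/45 + 4·x^5/15 + 2·x^4/3 + 4·x^3/3 + 2·x^2 + 2·x + 1 + O(x^8).
The coefficient of x^7 is 8/315.

Final answer: 8/315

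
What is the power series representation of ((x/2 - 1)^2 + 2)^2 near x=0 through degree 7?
x^4/16 - x^3/2 + 5·x^2/2 - 6·x + 9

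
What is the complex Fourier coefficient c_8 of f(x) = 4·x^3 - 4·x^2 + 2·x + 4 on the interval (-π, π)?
Compute the real Fourier coefficients first: a_8 = -1/4, b_8 = -π^2 - 13/32.
Then c_8 = (a_8 − i·b_8)/2 = -1/8 + 13·i/64 + i·π^2/2.

Final answer: -1/8 + 13·i/64 + i·π^2/2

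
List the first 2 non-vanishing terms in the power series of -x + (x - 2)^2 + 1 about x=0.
5 - 5·x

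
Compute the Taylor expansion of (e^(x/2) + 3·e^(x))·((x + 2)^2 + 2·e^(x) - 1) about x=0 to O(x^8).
130937·x^7/645120 + 12383·x^6/15360 + 3627·x^5/1280 + 3269·x^4/384 + 331·x^3/16 + 297·x^2/8 + 83·x/2 + 20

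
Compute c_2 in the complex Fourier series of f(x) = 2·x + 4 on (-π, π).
Compute the real Fourier coefficients first: a_2 = 0, b_2 = -2.
Then c_2 = (a_2 − i·b_2)/2 = i.

Final answer: i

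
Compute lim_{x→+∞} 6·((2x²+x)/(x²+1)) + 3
Evaluate the dominant behaviour as x → +∞; each term tends to a finite value or vanishes.
Limit = 15.

Final answer: 15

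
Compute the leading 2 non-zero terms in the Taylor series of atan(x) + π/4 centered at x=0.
x + π/4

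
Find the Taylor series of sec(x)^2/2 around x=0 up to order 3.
x^2/2 + 1/2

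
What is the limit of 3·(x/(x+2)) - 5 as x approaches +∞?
Evaluate the dominant behaviour as x → +∞; each term tends to a finite value or vanishes.
Limit = -2.

Final answer: -2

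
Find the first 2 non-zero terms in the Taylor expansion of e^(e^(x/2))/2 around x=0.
e·x/4 + e/2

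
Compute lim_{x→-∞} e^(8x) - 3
Evaluate the dominant behaviour as x → -∞; each term tends to a finite value or vanishes.
Limit = -3.

Final answer: -3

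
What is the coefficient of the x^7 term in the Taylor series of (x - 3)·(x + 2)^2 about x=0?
Expand to order 7: (x - 3)·(x + 2)^2 = x^3 + x^2 - 8·x - 12 + O(x^8).
The coefficient of x^7 is 0.

Final answer: 0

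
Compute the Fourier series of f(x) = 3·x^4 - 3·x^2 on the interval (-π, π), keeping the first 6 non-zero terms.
(156 - 24·π^2)·cos(x) + (-12 + 6·π^2)·cos(2·x) + (28/9 - 8·π^2/3)·cos(3·x) + (-21/16 + 3·π^2/2)·cos(4·x) + (444/625 - 24·π^2/25)·cos(5·x) - π^2 + 3·π^4/5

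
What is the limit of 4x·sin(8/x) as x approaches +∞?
As x → +∞: let u = 8/x → 0⁺; then 4·x·sin(8/x) = 4·8·sin(u)/u → 4·8·1 = 32.
Limit = 32.

Final answer: 32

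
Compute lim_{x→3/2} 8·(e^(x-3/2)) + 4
Direct substitution at x = 3/2 gives 12.

Final answer: 12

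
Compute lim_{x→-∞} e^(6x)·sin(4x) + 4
Evaluate the dominant behaviour as x → -∞; each term tends to a finite value or vanishes.
Limit = 4.

Final answer: 4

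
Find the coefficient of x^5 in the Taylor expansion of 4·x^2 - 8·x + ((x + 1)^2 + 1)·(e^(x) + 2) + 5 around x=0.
Expand to order 5: 4·x^2 - 8·x + ((x + 1)^2 + 1)·(e^(x) + 2) + 5 = 4·x^5/15 + 11·x^4/12 + 7·x^3/3 + 10·x^2 + 11 + O(x^6).
The coefficient of x^5 is 4/15.

Final answer: 4/15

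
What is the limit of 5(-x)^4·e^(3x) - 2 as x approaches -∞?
The product is a 0·∞ indeterminate form at x → -∞.
Rewrite the product as 5(-x)^4 / e^(-3x) (an ∞/∞ form) and apply L'Hôpital, or use the standard hierarchy e^(3|x|) ≫ |(-x)^4| as x → -∞.
The indeterminate product → 0, so the limit = -2.

Final answer: -2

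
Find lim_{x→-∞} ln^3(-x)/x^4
This is an ∞/∞ indeterminate form as x → -∞.
Compare growth rates of the dominant terms (exponentials ≫ polynomials ≫ logarithms), or apply L'Hôpital's rule; the quotient → 0.
Limit = 0.

Final answer: 0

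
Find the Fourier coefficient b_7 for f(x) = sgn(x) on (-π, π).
b_7 = (1/π) ∫_{-π}^{π} f(x)·sin(7x) dx.
Evaluate the integral (use parity and integration by parts as needed): b_7 = 4/(7·π).

Final answer: 4/(7·π)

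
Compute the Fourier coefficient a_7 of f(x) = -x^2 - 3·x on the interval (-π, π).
a_7 = (1/π) ∫_{-π}^{π} f(x)·cos(7x) dx.
Evaluate the integral (use parity and integration by parts as needed): a_7 = 4/49.

Final answer: 4/49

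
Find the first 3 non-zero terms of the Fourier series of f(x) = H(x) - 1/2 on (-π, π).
2·sin(x)/π + 2·sin(3·x)/(3·π) + 2·sin(5·x)/(5·π)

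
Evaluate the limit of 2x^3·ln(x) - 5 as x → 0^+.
The product is a 0·∞ indeterminate form at x → 0⁺.
Rewrite the product as 2·ln(x) / x^(-3) and apply L'Hôpital, or use the standard hierarchy x^(-3) ≫ |ln x| as x → 0⁺.
The indeterminate product → 0, so the limit = -5.

Final answer: -5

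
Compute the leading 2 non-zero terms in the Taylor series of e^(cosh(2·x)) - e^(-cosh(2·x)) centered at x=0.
x^2·(2·e^(-1) + 2·e) - e^(-1) + e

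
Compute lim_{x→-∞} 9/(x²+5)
Evaluate the dominant behaviour as x → -∞; each term tends to a finite value or vanishes.
Limit = 0.

Final answer: 0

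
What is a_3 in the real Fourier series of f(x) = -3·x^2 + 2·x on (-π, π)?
a_3 = (1/π) ∫_{-π}^{π} f(x)·cos(3x) dx.
Evaluate the integral (use parity and integration by parts as needed): a_3 = 4/3.

Final answer: 4/3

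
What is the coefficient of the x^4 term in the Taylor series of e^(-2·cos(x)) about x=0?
Expand to order 4: e^(-2·cos(x)) = 5·x^4·e^(-2)/12 + x^2·e^(-2) + e^(-2) + O(x^5).
The coefficient of x^4 is 5·e^(-2)/12.

Final answer: 5·e^(-2)/12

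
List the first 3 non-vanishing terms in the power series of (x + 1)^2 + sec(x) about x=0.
3·x^2/2 + 2·x + 2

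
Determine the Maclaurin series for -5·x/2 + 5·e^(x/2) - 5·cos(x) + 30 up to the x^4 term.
-25·x^4/128 + 5·x^3/48 + 25·x^2/8 + 30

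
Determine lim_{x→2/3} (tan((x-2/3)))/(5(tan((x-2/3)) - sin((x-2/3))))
Both numerator and denominator → 0 as x → 2/3; this is a 0/0 indeterminate form.
Expand each to leading order near x = 2/3: numerator ~ (x - 2/3), denominator ~ 5·(x - 2/3)^3/2.
The limit of the ratio is ∞.

Final answer: ∞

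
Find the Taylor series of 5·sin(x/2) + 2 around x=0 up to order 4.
-5·x^3/48 + 5·x/2 + 2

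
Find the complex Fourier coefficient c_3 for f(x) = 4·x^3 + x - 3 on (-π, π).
Compute the real Fourier coefficients first: a_3 = 0, b_3 = -10/9 + 8·π^2/3.
Then c_3 = (a_3 − i·b_3)/2 = -4·i·π^2/3 + 5·i/9.

Final answer: -4·i·π^2/3 + 5·i/9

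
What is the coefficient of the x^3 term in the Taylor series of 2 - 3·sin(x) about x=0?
Expand to order 3: 2 - 3·sin(x) = x^3/2 - 3·x + 2 + O(x^4).
The coefficient of x^3 is 1/2.

Final answer: 1/2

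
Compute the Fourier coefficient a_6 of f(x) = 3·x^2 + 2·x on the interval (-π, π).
a_6 = (1/π) ∫_{-π}^{π} f(x)·cos(6x) dx.
Evaluate the integral (use parity and integration by parts as needed): a_6 = 1/3.

Final answer: 1/3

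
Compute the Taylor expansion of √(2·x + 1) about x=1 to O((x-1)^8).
√(3) + √(3)·(x - 1)/3 - √(3)·(x - 1)^2/18 + √(3)·(x - 1)^3/54 - 5·√(3)·(x - 1)^4/648 + 7·√(3)·(x - 1)^5/1944 - 7·√(3)·(x - 1)^6/3888 + 11·√(3)·(x - 1)^7/11664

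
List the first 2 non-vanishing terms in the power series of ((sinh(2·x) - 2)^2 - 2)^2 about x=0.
4 - 32·x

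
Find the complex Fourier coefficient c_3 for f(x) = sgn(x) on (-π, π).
Compute the real Fourier coefficients first: a_3 = 0, b_3 = 4/(3·π).
Then c_3 = (a_3 − i·b_3)/2 = -2·i/(3·π).

Final answer: -2·i/(3·π)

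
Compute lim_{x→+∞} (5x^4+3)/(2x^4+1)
This is an ∞/∞ indeterminate form as x → +∞.
Divide numerator and denominator by x^4 and let the lower-order terms vanish; the leading terms give 5/2.
Limit = 5/2.

Final answer: 5/2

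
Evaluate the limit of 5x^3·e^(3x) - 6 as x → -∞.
The product is a 0·∞ indeterminate form at x → -∞.
Rewrite the product as 5x^3 / e^(-3x) (an ∞/∞ form) and apply L'Hôpital, or use the standard hierarchy e^(3|x|) ≫ |x^3| as x → -∞.
The indeterminate product → 0, so the limit = -6.

Final answer: -6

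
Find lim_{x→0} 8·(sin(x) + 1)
Direct substitution at x = 0 gives 8.

Final answer: 8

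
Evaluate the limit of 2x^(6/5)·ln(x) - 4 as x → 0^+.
The product is a 0·∞ indeterminate form at x → 0⁺.
Rewrite the product as 2·ln(x) / x^(-6/5) and apply L'Hôpital, or use the standard hierarchy x^(-6/5) ≫ |ln x| as x → 0⁺.
The indeterminate product → 0, so the limit = -4.

Final answer: -4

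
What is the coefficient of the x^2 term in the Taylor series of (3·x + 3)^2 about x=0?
Expand to order 2: (3·x + 3)^2 = 9·x^2 + 18·x + 9 + O(x^3).
The coefficient of x^2 is 9.

Final answer: 9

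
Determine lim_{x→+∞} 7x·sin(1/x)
As x → +∞: let u = 1/x → 0⁺; then 7·x·sin(1/x) = 7·1·sin(u)/u → 7·1·1 = 7.
Limit = 7.

Final answer: 7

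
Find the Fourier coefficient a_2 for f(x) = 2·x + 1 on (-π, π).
a_2 = (1/π) ∫_{-π}^{π} f(x)·cos(2x) dx.
Evaluate the integral (use parity and integration by parts as needed): a_2 = 0.

Final answer: 0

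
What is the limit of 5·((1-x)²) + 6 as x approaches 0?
Direct substitution at x = 0 gives 11.

Final answer: 11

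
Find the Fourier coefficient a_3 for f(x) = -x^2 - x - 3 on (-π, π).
a_3 = (1/π) ∫_{-π}^{π} f(x)·cos(3x) dx.
Evaluate the integral (use parity and integration by parts as needed): a_3 = 4/9.

Final answer: 4/9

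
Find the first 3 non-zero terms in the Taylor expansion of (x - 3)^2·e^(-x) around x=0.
23·x^2/2 - 15·x + 9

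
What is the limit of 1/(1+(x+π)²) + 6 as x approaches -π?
Direct substitution at x = -π gives 7.

Final answer: 7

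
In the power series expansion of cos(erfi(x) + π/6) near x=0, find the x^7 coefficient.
Expand to order 7: cos(erfi(x) + π/6) = x^7·(-1/(42·√(π)) - 2/(9·π^(5/2)) + 4/(315·π^(7/2)) + 19/(45·π^(3/2))) + x^6·(-14·√(3)/(45·π) - 2·√(3)/(45·π^3) + 4·√(3)/(9·π^2)) + x^5·(-1/(10·√(π)) - 2/(15·π^(5/2)) + 2/(3·π^(3/2))) + x^4·(-2·√(3)/(3·π) + √(3)/(3·π^2)) + x^3·(-1/(3·√(π)) + 2/(3·π^(3/2))) - √(3)·x^2/π - x/√(π) + √(3)/2 + O(x^8).
The coefficient of x^7 is -1/(42·√(π)) - 2/(9·π^(5/2)) + 4/(315·π^(7/2)) + 19/(45·π^(3/2)).

Final answer: -1/(42·√(π)) - 2/(9·π^(5/2)) + 4/(315·π^(7/2)) + 19/(45·π^(3/2))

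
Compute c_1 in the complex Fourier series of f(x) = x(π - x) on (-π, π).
Compute the real Fourier coefficients first: a_1 = 4, b_1 = 2·π.
Then c_1 = (a_1 − i·b_1)/2 = 2 - i·π.

Final answer: 2 - i·π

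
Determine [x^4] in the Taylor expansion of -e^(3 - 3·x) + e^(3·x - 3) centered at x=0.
Expand to order 4: -e^(3 - 3·x) + e^(3·x - 3) = x^4·(-27·e^(3)/8 + 27·e^(-3)/8) + x^3·(9·e^(-3)/2 + 9·e^(3)/2) + x^2·(-9·e^(3)/2 + 9·e^(-3)/2) + x·(3·e^(-3) + 3·e^(3)) - e^(3) + e^(-3) + O(x^5).
The coefficient of x^4 is -27·e^(3)/8 + 27·e^(-3)/8.

Final answer: -27·e^(3)/8 + 27·e^(-3)/8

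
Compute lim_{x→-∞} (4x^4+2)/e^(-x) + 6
The quotient is an ∞/∞ indeterminate form as x → -∞.
Compare growth rates of the dominant terms (exponentials ≫ polynomials ≫ logarithms), or apply L'Hôpital's rule; the quotient → 0.
Adding the constant: 0 + 6 = 6. Limit = 6.

Final answer: 6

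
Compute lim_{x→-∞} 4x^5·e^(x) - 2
The product is a 0·∞ indeterminate form at x → -∞.
Rewrite the product as 4x^5 / e^(-x) (an ∞/∞ form) and apply L'Hôpital, or use the standard hierarchy e^(|x|) ≫ |x^5| as x → -∞.
The indeterminate product → 0, so the limit = -2.

Final answer: -2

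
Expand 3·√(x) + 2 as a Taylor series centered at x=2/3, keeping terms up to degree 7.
2 + √(6) + 3·√(6)·(x - 2/3)/4 - 9·√(6)·(x - 2/3)^2/32 + 27·√(6)·(x - 2/3)^3/128 - 405·√(6)·(x - 2/3)^4/2048 + 1701·√(6)·(x - 2/3)^5/8192 - 15309·√(6)·(x - 2/3)^6/65536 + 72171·√(6)·(x - 2/3)^7/262144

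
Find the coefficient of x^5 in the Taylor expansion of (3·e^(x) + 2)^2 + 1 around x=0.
Expand to order 5: (3·e^(x) + 2)^2 + 1 = 5·x^5/2 + 13·x^4/2 + 14·x^3 + 24·x^2 + 30·x + 26 + O(x^6).
The coefficient of x^5 is 5/2.

Final answer: 5/2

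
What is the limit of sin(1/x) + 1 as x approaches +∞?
Evaluate the dominant behaviour as x → +∞; each term tends to a finite value or vanishes.
Limit = 1.

Final answer: 1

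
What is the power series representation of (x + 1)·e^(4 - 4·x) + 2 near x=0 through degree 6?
-128·x^6·e^(4)/45 + 32·x^5·e^(4)/15 - 8·x^3·e^(4)/3 + 4·x^2·e^(4) - 3·x·e^(4) + 2 + e^(4)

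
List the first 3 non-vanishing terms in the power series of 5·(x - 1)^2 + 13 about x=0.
5·x^2 - 10·x + 18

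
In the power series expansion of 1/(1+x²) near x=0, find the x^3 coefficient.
Expand to order 3: 1/(1+x²) = 1 - x^2 + O(x^4).
The coefficient of x^3 is 0.

Final answer: 0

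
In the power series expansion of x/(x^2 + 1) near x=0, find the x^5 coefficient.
Expand to order 5: x/(x^2 + 1) = x^5 - x^3 + x + O(x^6).
The coefficient of x^5 is 1.

Final answer: 1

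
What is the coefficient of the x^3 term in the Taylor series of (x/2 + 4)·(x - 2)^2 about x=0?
Expand to order 3: (x/2 + 4)·(x - 2)^2 = x^3/2 + 2·x^2 - 14·x + 16 + O(x^4).
The coefficient of x^3 is 1/2.

Final answer: 1/2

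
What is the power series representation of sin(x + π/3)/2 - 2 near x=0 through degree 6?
-√(3)·x^6/2880 + x^5/480 + √(3)·x^4/96 - x^3/24 - √(3)·x^2/8 + x/4 - 2 + √(3)/4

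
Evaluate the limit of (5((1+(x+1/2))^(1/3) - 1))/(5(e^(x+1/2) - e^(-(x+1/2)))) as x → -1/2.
Both numerator and denominator → 0 as x → -1/2; this is a 0/0 indeterminate form.
Expand each to leading order near x = -1/2: numerator ~ 5·(x + 1/2)/3, denominator ~ 10·(x + 1/2).
The limit of the ratio is 1/6.

Final answer: 1/6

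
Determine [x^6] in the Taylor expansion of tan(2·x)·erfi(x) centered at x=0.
Expand to order 6: tan(2·x)·erfi(x) = 482·x^6/(45·√(π)) + 20·x^4/(3·√(π)) + 4·x^2/√(π) + O(x^7).
The coefficient of x^6 is 482/(45·√(π)).

Final answer: 482/(45·√(π))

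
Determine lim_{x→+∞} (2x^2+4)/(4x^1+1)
This is an ∞/∞ indeterminate form as x → +∞.
Divide numerator and denominator by x^2 and let the lower-order terms vanish; the numerator's degree 2 exceeds the denominator's degree 1, so the quotient diverges.
Limit = ∞.

Final answer: ∞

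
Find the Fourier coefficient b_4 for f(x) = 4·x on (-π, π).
b_4 = (1/π) ∫_{-π}^{π} f(x)·sin(4x) dx.
Evaluate the integral (use parity and integration by parts as needed): b_4 = -2.

Final answer: -2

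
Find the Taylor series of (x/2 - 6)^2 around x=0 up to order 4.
x^2/4 - 6·x + 36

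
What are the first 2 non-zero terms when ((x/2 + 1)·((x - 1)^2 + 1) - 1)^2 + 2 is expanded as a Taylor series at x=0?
3 - 2·x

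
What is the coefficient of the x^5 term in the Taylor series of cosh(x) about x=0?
Expand to order 5: cosh(x) = x^4/24 + x^2/2 + 1 + O(x^6).
The coefficient of x^5 is 0.

Final answer: 0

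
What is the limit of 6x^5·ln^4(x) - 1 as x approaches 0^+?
The product is a 0·∞ indeterminate form at x → 0⁺.
Rewrite the product as 6·ln^4(x) / x^(-5) and apply L'Hôpital, or use the standard hierarchy x^(-5) ≫ |ln x|^4 as x → 0⁺.
The indeterminate product → 0, so the limit = -1.

Final answer: -1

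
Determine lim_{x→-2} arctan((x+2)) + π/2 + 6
Direct substitution at x = -2 gives π/2 + 6.

Final answer: π/2 + 6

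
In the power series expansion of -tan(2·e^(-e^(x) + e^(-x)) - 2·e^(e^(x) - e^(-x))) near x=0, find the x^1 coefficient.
Expand to order 1: -tan(2·e^(-e^(x) + e^(-x)) - 2·e^(e^(x) - e^(-x))) = 8·x + O(x^2).
The coefficient of x^1 is 8.

Final answer: 8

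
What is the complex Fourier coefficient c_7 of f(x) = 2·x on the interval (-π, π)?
Compute the real Fourier coefficients first: a_7 = 0, b_7 = 4/7.
Then c_7 = (a_7 − i·b_7)/2 = -2·i/7.

Final answer: -2·i/7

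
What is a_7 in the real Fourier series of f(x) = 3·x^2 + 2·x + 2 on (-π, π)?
a_7 = (1/π) ∫_{-π}^{π} f(x)·cos(7x) dx.
Evaluate the integral (use parity and integration by parts as needed): a_7 = -12/49.

Final answer: -12/49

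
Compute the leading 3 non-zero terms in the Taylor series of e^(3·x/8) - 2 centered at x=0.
9·x^2/128 + 3·x/8 - 1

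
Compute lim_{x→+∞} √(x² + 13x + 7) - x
This is an ∞ − ∞ indeterminate form.
Multiply and divide by the conjugate √(x²+13x + 7) + x; the x² terms cancel, leaving (13x + 7)/(√(x²+13x + 7)+x) → 13/2.
Limit = 13/2.

Final answer: 13/2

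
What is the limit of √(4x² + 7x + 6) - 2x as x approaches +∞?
As x → +∞: multiply by the conjugate to get (7x+6)/(√(4x²+7x+6)+2x); the denominator ~ 4x, so the limit is 7/4.
Limit = 7/4.

Final answer: 7/4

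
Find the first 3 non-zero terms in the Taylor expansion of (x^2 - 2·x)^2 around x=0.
x^4 - 4·x^3 + 4·x^2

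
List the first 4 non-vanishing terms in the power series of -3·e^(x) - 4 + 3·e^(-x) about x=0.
-x^5/20 - x^3 - 6·x - 4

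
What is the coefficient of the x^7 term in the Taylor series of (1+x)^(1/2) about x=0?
Expand to order 7: (1+x)^(1/2) = 33·x^7/2048 - 21·x^6/1024 + 7·x^5/256 - 5·x^4/128 + x^3/16 - x^2/8 + x/2 + 1 + O(x^8).
The coefficient of x^7 is 33/2048.

Final answer: 33/2048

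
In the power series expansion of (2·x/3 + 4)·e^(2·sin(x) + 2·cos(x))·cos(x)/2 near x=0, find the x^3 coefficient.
Expand to order 3: (2·x/3 + 4)·e^(2·sin(x) + 2·cos(x))·cos(x)/2 = -23·x^3·e^(2)/6 + 5·x^2·e^(2)/3 + 13·x·e^(2)/3 + 2·e^(2) + O(x^4).
The coefficient of x^3 is -23·e^(2)/6.

Final answer: -23·e^(2)/6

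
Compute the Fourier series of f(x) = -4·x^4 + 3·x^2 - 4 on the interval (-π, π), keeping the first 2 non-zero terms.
(-204 + 32·π^2)·cos(x) - 4·π^4/5 - 4 + π^2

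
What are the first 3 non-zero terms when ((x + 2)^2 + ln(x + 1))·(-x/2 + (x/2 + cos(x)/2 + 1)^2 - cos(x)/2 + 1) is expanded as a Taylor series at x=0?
43·x^2/8 + 71·x/4 + 11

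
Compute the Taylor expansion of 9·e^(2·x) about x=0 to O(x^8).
8·x^7/35 + 4·x^6/5 + 12·x^5/5 + 6·x^4 + 12·x^3 + 18·x^2 + 18·x + 9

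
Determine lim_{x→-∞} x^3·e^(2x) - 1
The product is a 0·∞ indeterminate form at x → -∞.
Rewrite the product as x^3 / e^(-2x) (an ∞/∞ form) and apply L'Hôpital, or use the standard hierarchy e^(2|x|) ≫ |x^3| as x → -∞.
The indeterminate product → 0, so the limit = -1.

Final answer: -1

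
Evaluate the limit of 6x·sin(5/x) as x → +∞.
As x → +∞: let u = 5/x → 0⁺; then 6·x·sin(5/x) = 6·5·sin(u)/u → 6·5·1 = 30.
Limit = 30.

Final answer: 30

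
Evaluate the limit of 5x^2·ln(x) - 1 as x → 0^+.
The product is a 0·∞ indeterminate form at x → 0⁺.
Rewrite the product as 5·ln(x) / x^(-2) and apply L'Hôpital, or use the standard hierarchy x^(-2) ≫ |ln x| as x → 0⁺.
The indeterminate product → 0, so the limit = -1.

Final answer: -1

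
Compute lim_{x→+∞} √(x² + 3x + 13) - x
This is an ∞ − ∞ indeterminate form.
Multiply and divide by the conjugate √(x²+3x + 13) + x; the x² terms cancel, leaving (3x + 13)/(√(x²+3x + 13)+x) → 3/2.
Limit = 3/2.

Final answer: 3/2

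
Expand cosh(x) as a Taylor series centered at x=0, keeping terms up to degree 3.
x^2/2 + 1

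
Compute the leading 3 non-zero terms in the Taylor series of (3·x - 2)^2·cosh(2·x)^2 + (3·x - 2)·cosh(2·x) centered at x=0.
21·x^2 - 9·x + 2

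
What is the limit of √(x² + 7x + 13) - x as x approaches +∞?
This is an ∞ − ∞ indeterminate form.
Multiply and divide by the conjugate √(x²+7x + 13) + x; the x² terms cancel, leaving (7x + 13)/(√(x²+7x + 13)+x) → 7/2.
Limit = 7/2.

Final answer: 7/2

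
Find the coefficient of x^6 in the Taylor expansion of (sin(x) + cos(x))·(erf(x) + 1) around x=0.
Expand to order 6: (sin(x) + cos(x))·(erf(x) + 1) = x^6·(-1/720 + 59/(180·√(π))) + x^5·(1/120 + 37/(60·√(π))) + x^4·(1/24 - 1/√(π)) + x^3·(-5/(3·√(π)) - 1/6) + x^2·(-1/2 + 2/√(π)) + x·(1 + 2/√(π)) + 1 + O(x^7).
The coefficient of x^6 is -1/720 + 59/(180·√(π)).

Final answer: -1/720 + 59/(180·√(π))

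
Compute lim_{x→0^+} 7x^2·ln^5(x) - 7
The product is a 0·∞ indeterminate form at x → 0⁺.
Rewrite the product as 7·ln^5(x) / x^(-2) and apply L'Hôpital, or use the standard hierarchy x^(-2) ≫ |ln x|^5 as x → 0⁺.
The indeterminate product → 0, so the limit = -7.

Final answer: -7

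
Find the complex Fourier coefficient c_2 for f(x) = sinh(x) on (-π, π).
Compute the real Fourier coefficients first: a_2 = 0, b_2 = -4·sinh(π)/(5·π).
Then c_2 = (a_2 − i·b_2)/2 = 2·i·sinh(π)/(5·π).

Final answer: 2·i·sinh(π)/(5·π)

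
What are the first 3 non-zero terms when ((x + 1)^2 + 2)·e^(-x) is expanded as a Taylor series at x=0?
x^2/2 - x + 3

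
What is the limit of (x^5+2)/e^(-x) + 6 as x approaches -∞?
The quotient is an ∞/∞ indeterminate form as x → -∞.
Compare growth rates of the dominant terms (exponentials ≫ polynomials ≫ logarithms), or apply L'Hôpital's rule; the quotient → 0.
Adding the constant: 0 + 6 = 6. Limit = 6.

Final answer: 6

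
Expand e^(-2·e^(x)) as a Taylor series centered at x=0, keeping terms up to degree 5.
-7·x^5·e^(-2)/60 - x^4·e^(-2)/4 + x^3·e^(-2)/3 + x^2·e^(-2) - 2·x·e^(-2) + e^(-2)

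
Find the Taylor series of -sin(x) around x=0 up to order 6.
-x^5/120 + x^3/6 - x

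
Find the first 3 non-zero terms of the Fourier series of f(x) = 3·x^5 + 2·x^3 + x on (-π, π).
(-116·π^2 + 6·π^4 + 698)·sin(x) + (-3·π^4 - 41/2 + 13·π^2)·sin(2·x) + (-28·π^2/9 + 74/27 + 2·π^4)·sin(3·x)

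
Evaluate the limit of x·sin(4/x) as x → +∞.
As x → +∞: let u = 4/x → 0⁺; then x·sin(4/x) = 4·sin(u)/u → 4·1 = 4.
Limit = 4.

Final answer: 4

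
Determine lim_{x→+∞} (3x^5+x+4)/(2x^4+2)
This is an ∞/∞ indeterminate form as x → +∞.
Divide numerator and denominator by x^5 and let the lower-order terms vanish; the numerator's degree 5 exceeds the denominator's degree 4, so the quotient diverges.
Limit = ∞.

Final answer: ∞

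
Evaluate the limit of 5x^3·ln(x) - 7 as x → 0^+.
The product is a 0·∞ indeterminate form at x → 0⁺.
Rewrite the product as 5·ln(x) / x^(-3) and apply L'Hôpital, or use the standard hierarchy x^(-3) ≫ |ln x| as x → 0⁺.
The indeterminate product → 0, so the limit = -7.

Final answer: -7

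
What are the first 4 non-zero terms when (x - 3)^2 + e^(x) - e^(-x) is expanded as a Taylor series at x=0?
x^3/3 + x^2 - 4·x + 9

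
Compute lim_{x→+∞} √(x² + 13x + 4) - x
This is an ∞ − ∞ indeterminate form.
Multiply and divide by the conjugate √(x²+13x + 4) + x; the x² terms cancel, leaving (13x + 4)/(√(x²+13x + 4)+x) → 13/2.
Limit = 13/2.

Final answer: 13/2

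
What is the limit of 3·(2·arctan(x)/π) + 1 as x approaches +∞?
Evaluate the dominant behaviour as x → +∞; each term tends to a finite value or vanishes.
Limit = 4.

Final answer: 4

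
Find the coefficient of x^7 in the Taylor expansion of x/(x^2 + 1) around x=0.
Expand to order 7: x/(x^2 + 1) = -x^7 + x^5 - x^3 + x + O(x^8).
The coefficient of x^7 is -1.

Final answer: -1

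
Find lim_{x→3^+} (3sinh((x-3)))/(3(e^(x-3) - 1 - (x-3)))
Both numerator and denominator → 0 as x → 3^+; this is a 0/0 indeterminate form.
Expand each to leading order near x = 3: numerator ~ 3·(x - 3), denominator ~ 3·(x - 3)^2/2.
The limit of the ratio is ∞.

Final answer: ∞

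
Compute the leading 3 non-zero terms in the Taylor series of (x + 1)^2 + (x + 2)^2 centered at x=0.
2·x^2 + 6·x + 5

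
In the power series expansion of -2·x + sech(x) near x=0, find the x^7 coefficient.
Expand to order 7: -2·x + sech(x) = -61·x^6/720 + 5·x^4/24 - x^2/2 - 2·x + 1 + O(x^8).
The coefficient of x^7 is 0.

Final answer: 0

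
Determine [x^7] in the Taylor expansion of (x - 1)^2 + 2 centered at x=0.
Expand to order 7: (x - 1)^2 + 2 = x^2 - 2·x + 3 + O(x^8).
The coefficient of x^7 is 0.

Final answer: 0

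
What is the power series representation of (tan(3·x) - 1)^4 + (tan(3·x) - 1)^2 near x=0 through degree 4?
459·x^4 - 162·x^3 + 63·x^2 - 18·x + 2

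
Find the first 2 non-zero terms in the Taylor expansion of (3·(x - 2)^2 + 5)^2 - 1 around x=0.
288 - 408·x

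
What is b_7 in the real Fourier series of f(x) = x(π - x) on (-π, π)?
b_7 = (1/π) ∫_{-π}^{π} f(x)·sin(7x) dx.
Evaluate the integral (use parity and integration by parts as needed): b_7 = 2·π/7.

Final answer: 2·π/7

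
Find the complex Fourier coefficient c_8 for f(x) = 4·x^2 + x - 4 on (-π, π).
Compute the real Fourier coefficients first: a_8 = 1/4, b_8 = -1/4.
Then c_8 = (a_8 − i·b_8)/2 = 1/8 + i/8.

Final answer: 1/8 + i/8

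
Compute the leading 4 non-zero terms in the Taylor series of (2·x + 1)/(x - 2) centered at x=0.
-5·x^3/16 - 5·x^2/8 - 5·x/4 - 1/2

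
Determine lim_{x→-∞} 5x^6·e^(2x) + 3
The product is a 0·∞ indeterminate form at x → -∞.
Rewrite the product as 5x^6 / e^(-2x) (an ∞/∞ form) and apply L'Hôpital, or use the standard hierarchy e^(2|x|) ≫ |x^6| as x → -∞.
The indeterminate product → 0, so the limit = 3.

Final answer: 3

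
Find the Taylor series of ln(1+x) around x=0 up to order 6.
-x^6/6 + x^5/5 - x^4/4 + x^3/3 - x^2/2 + x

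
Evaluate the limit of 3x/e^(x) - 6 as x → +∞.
The quotient is an ∞/∞ indeterminate form as x → +∞.
The exponential denominator e^(x) dominates the polynomial numerator (e^x ≫ x as x → ∞), so the quotient → 0.
Adding the constant: 0 - 6 = -6. Limit = -6.

Final answer: -6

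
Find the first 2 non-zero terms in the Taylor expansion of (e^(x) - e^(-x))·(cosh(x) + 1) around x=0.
5·x^3/3 + 4·x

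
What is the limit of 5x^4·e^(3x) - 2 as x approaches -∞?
The product is a 0·∞ indeterminate form at x → -∞.
Rewrite the product as 5x^4 / e^(-3x) (an ∞/∞ form) and apply L'Hôpital, or use the standard hierarchy e^(3|x|) ≫ |x^4| as x → -∞.
The indeterminate product → 0, so the limit = -2.

Final answer: -2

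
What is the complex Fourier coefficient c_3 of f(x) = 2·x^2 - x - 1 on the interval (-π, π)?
Compute the real Fourier coefficients first: a_3 = -8/9, b_3 = -2/3.
Then c_3 = (a_3 − i·b_3)/2 = -4/9 + i/3.

Final answer: -4/9 + i/3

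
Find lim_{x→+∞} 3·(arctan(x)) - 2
Evaluate the dominant behaviour as x → +∞; each term tends to a finite value or vanishes.
Limit = -2 + 3·π/2.

Final answer: -2 + 3·π/2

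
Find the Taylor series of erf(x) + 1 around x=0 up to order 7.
-x^7/(21·√(π)) + x^5/(5·√(π)) - 2·x^3/(3·√(π)) + 2·x/√(π) + 1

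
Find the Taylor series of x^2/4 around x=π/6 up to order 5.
π^2/144 + π·(x - π/6)/12 + (x - π/6)^2/4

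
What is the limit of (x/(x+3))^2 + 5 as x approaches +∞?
As x → +∞: x/(x+3) = 1/(1 + 3/x) → 1, and the 2nd power of a limit-1 base also → 1; with the additive constant, 1 + 5 = 6.
Limit = 6.

Final answer: 6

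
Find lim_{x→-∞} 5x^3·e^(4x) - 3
The product is a 0·∞ indeterminate form at x → -∞.
Rewrite the product as 5x^3 / e^(-4x) (an ∞/∞ form) and apply L'Hôpital, or use the standard hierarchy e^(4|x|) ≫ |x^3| as x → -∞.
The indeterminate product → 0, so the limit = -3.

Final answer: -3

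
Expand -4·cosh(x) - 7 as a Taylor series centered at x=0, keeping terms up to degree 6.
-x^6/180 - x^4/6 - 2·x^2 - 11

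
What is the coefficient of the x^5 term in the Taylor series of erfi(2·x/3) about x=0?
Expand to order 5: erfi(2·x/3) = 32·x^5/(1215·√(π)) + 16·x^3/(81·√(π)) + 4·x/(3·√(π)) + O(x^6).
The coefficient of x^5 is 32/(1215·√(π)).

Final answer: 32/(1215·√(π))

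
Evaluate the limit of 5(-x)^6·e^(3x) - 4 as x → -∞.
The product is a 0·∞ indeterminate form at x → -∞.
Rewrite the product as 5(-x)^6 / e^(-3x) (an ∞/∞ form) and apply L'Hôpital, or use the standard hierarchy e^(3|x|) ≫ |(-x)^6| as x → -∞.
The indeterminate product → 0, so the limit = -4.

Final answer: -4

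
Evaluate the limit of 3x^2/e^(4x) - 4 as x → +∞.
The quotient is an ∞/∞ indeterminate form as x → +∞.
The exponential denominator e^(4x) dominates the polynomial numerator (e^x ≫ x^2 as x → ∞), so the quotient → 0.
Adding the constant: 0 - 4 = -4. Limit = -4.

Final answer: -4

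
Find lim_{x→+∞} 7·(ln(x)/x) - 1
Evaluate the dominant behaviour as x → +∞; each term tends to a finite value or vanishes.
Limit = -1.

Final answer: -1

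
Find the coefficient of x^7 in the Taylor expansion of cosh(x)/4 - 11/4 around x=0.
Expand to order 7: cosh(x)/4 - 11/4 = x^6/2880 + x^4/96 + x^2/8 - 5/2 + O(x^8).
The coefficient of x^7 is 0.

Final answer: 0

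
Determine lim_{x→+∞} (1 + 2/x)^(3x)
As x → +∞: write (1 + 2/x)^(3x) = ((1 + 2/x)^x)^3 → (e^2)^3 = e^6.
Limit = e^(6).

Final answer: e^(6)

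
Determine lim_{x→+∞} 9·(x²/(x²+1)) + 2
Evaluate the dominant behaviour as x → +∞; each term tends to a finite value or vanishes.
Limit = 11.

Final answer: 11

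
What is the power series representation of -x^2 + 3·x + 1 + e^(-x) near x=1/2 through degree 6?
(4 + 9·e^(1/2))·e^(-1/2)/4 + (-1 + 2·e^(1/2))·e^(-1/2)·(x - 1/2) + (1 - 2·e^(1/2))·e^(-1/2)·(x - 1/2)^2/2 - e^(-1/2)·(x - 1/2)^3/6 + e^(-1/2)·(x - 1/2)^4/24 - e^(-1/2)·(x - 1/2)^5/120 + e^(-1/2)·(x - 1/2)^6/720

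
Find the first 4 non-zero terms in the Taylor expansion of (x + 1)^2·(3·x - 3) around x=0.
3·x^3 + 3·x^2 - 3·x - 3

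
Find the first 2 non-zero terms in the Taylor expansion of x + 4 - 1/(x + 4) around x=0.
17·x/16 + 15/4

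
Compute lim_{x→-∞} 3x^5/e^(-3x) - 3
The quotient is an ∞/∞ indeterminate form as x → -∞.
Compare growth rates of the dominant terms (exponentials ≫ polynomials ≫ logarithms), or apply L'Hôpital's rule; the quotient → 0.
Adding the constant: 0 - 3 = -3. Limit = -3.

Final answer: -3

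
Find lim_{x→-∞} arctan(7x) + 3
Evaluate the dominant behaviour as x → -∞; each term tends to a finite value or vanishes.
Limit = 3 - π/2.

Final answer: 3 - π/2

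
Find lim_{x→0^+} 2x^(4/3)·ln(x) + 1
The product is a 0·∞ indeterminate form at x → 0⁺.
Rewrite the product as 2·ln(x) / x^(-4/3) and apply L'Hôpital, or use the standard hierarchy x^(-4/3) ≫ |ln x| as x → 0⁺.
The indeterminate product → 0, so the limit = 1.

Final answer: 1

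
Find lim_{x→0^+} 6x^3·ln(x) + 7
The product is a 0·∞ indeterminate form at x → 0⁺.
Rewrite the product as 6·ln(x) / x^(-3) and apply L'Hôpital, or use the standard hierarchy x^(-3) ≫ |ln x| as x → 0⁺.
The indeterminate product → 0, so the limit = 7.

Final answer: 7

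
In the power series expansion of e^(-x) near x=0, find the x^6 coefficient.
Expand to order 6: e^(-x) = x^6/720 - x^5/120 + x^4/24 - x^3/6 + x^2/2 - x + 1 + O(x^7).
The coefficient of x^6 is 1/720.

Final answer: 1/720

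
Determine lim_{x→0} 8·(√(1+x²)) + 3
Direct substitution at x = 0 gives 11.

Final answer: 11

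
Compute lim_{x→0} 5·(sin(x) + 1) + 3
Direct substitution at x = 0 gives 8.

Final answer: 8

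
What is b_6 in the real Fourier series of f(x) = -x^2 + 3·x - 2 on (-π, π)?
b_6 = (1/π) ∫_{-π}^{π} f(x)·sin(6x) dx.
Evaluate the integral (use parity and integration by parts as needed): b_6 = -1.

Final answer: -1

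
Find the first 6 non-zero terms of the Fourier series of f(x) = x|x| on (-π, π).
(-8 + 2·π^2)·sin(x)/π - π·sin(2·x) + (-8 + 18·π^2)·sin(3·x)/(27·π) - π·sin(4·x)/2 + (-8 + 50·π^2)·sin(5·x)/(125·π) - π·sin(6·x)/3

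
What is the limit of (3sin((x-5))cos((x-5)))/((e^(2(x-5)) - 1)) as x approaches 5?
Both numerator and denominator → 0 as x → 5; this is a 0/0 indeterminate form.
Expand each to leading order near x = 5: numerator ~ 3·(x - 5), denominator ~ 2·(x - 5).
The limit of the ratio is 3/2.

Final answer: 3/2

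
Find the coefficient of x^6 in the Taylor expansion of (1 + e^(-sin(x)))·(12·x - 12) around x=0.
Expand to order 6: (1 + e^(-sin(x)))·(12·x - 12) = 17·x^6/20 - 23·x^5/10 + 3·x^4/2 + 6·x^3 - 18·x^2 + 36·x - 24 + O(x^7).
The coefficient of x^6 is 17/20.

Final answer: 17/20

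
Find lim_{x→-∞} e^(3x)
Evaluate the dominant behaviour as x → -∞; each term tends to a finite value or vanishes.
Limit = 0.

Final answer: 0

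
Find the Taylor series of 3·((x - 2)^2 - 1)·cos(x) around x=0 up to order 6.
9·x^6/80 - x^5/2 - 9·x^4/8 + 6·x^3 - 3·x^2/2 - 12·x + 9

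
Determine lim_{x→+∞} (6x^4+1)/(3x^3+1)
This is an ∞/∞ indeterminate form as x → +∞.
Divide numerator and denominator by x^4 and let the lower-order terms vanish; the numerator's degree 4 exceeds the denominator's degree 3, so the quotient diverges.
Limit = ∞.

Final answer: ∞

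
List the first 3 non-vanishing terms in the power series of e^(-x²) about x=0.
x^4/2 - x^2 + 1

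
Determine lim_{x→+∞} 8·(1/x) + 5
Evaluate the dominant behaviour as x → +∞; each term tends to a finite value or vanishes.
Limit = 5.

Final answer: 5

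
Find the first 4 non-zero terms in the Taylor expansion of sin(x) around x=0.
-x^7/5040 + x^5/120 - x^3/6 + x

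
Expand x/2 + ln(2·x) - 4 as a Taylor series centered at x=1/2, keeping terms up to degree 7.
-15/4 + 5·(x - 1/2)/2 - 2·(x - 1/2)^2 + 8·(x - 1/2)^3/3 - 4·(x - 1/2)^4 + 32·(x - 1/2)^5/5 - 32·(x - 1/2)^6/3 + 128·(x - 1/2)^7/7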